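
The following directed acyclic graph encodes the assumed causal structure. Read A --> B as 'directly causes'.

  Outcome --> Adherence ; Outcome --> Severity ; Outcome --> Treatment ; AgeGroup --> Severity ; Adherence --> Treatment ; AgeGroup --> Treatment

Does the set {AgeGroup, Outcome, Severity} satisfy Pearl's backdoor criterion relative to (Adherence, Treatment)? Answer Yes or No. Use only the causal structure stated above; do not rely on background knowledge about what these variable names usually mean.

Backdoor paths from Adherence to Treatment (paths whose first edge points into Adherence):
  P1: Adherence <- Outcome -> Treatment
  P2: Adherence <- Outcome -> Severity <- AgeGroup -> Treatment
Condition 1 (no descendant of Adherence in the set): holds — descendants of Adherence are {Treatment}; none are in {AgeGroup, Outcome, Severity}.
Condition 2 (every backdoor path blocked by {AgeGroup, Outcome, Severity}):
  P1: blocked at fork node Outcome ∈ conditioning set.
  P2: blocked at fork node Outcome ∈ conditioning set.
{AgeGroup, Outcome, Severity} satisfies the backdoor criterion.

Yes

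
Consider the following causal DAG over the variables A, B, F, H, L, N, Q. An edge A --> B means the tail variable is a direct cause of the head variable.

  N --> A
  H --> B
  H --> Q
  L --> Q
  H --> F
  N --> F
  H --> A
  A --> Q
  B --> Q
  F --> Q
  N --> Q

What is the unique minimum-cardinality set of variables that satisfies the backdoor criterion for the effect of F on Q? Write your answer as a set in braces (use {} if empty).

{H, N}

Variables eligible for adjustment (non-descendants of F, excluding F and Q): {A, B, H, L, N}.
Backdoor paths from F to Q:
  P1: F <- N -> A <- H -> B -> Q
  P2: F <- N -> A <- H -> Q
  P3: F <- N -> A -> Q
  P4: F <- N -> Q
  P5: F <- H -> B -> Q
  P6: F <- H -> A <- N -> Q
  P7: F <- H -> A -> Q
  P8: F <- H -> Q
The empty set is not sufficient: P3 (F <- N -> A -> Q) has no collider blocking it and no conditioned non-collider, so it is open.
Try {H, N}:
  P1: blocked at fork node N ∈ conditioning set.
  P2: blocked at fork node N ∈ conditioning set.
  P3: blocked at fork node N ∈ conditioning set.
  P4: blocked at fork node N ∈ conditioning set.
  P5: blocked at fork node H ∈ conditioning set.
  P6: blocked at fork node H ∈ conditioning set.
  P7: blocked at fork node H ∈ conditioning set.
  P8: blocked at fork node H ∈ conditioning set.
{H, N} contains no descendant of F and blocks every backdoor path.
Every element of {H, N} is needed (dropping H leaves P5 open; dropping N leaves P3 open), so no proper subset is valid.
Among all size-2 subsets of the eligible variables, only {H, N} blocks every backdoor path, so it is the unique smallest valid adjustment set.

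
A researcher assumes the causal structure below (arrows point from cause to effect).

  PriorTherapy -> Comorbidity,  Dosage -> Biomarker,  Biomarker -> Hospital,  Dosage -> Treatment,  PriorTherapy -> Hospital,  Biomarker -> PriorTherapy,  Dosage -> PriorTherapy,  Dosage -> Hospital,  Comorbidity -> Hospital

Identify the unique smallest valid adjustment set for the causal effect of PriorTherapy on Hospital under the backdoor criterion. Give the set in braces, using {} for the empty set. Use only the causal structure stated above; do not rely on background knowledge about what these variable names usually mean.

Variables eligible for adjustment (non-descendants of PriorTherapy, excluding PriorTherapy and Hospital): {Biomarker, Dosage, Treatment}.
Backdoor paths from PriorTherapy to Hospital:
  P1: PriorTherapy <- Dosage -> Biomarker -> Hospital
  P2: PriorTherapy <- Dosage -> Hospital
  P3: PriorTherapy <- Biomarker <- Dosage -> Hospital
  P4: PriorTherapy <- Biomarker -> Hospital
The empty set is not sufficient: P1 (PriorTherapy <- Dosage -> Biomarker -> Hospital) has no collider blocking it and no conditioned non-collider, so it is open.
Try {Biomarker, Dosage}:
  P1: blocked at fork node Dosage ∈ conditioning set.
  P2: blocked at fork node Dosage ∈ conditioning set.
  P3: blocked at chain node Biomarker ∈ conditioning set.
  P4: blocked at fork node Biomarker ∈ conditioning set.
{Biomarker, Dosage} contains no descendant of PriorTherapy and blocks every backdoor path.
Every element of {Biomarker, Dosage} is needed (dropping Biomarker leaves P4 open; dropping Dosage leaves P2 open), so no proper subset is valid.
Among all size-2 subsets of the eligible variables, only {Biomarker, Dosage} blocks every backdoor path, so it is the unique smallest valid adjustment set.

{Biomarker, Dosage}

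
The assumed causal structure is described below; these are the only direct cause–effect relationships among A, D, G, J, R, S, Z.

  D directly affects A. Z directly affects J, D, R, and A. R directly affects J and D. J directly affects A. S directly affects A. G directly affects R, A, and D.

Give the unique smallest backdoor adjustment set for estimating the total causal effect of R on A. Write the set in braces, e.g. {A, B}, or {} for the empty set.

Variables eligible for adjustment (non-descendants of R, excluding R and A): {G, S, Z}.
Backdoor paths from R to A:
  P1: R <- G -> D <- Z -> J -> A
  P2: R <- G -> D <- Z -> A
  P3: R <- G -> D -> A
  P4: R <- G -> A
  P5: R <- Z -> D <- G -> A
  P6: R <- Z -> D -> A
  P7: R <- Z -> J -> A
  P8: R <- Z -> A
The empty set is not sufficient: P3 (R <- G -> D -> A) has no collider blocking it and no conditioned non-collider, so it is open.
Try {G, Z}:
  P1: blocked at fork node G ∈ conditioning set.
  P2: blocked at fork node G ∈ conditioning set.
  P3: blocked at fork node G ∈ conditioning set.
  P4: blocked at fork node G ∈ conditioning set.
  P5: blocked at fork node Z ∈ conditioning set.
  P6: blocked at fork node Z ∈ conditioning set.
  P7: blocked at fork node Z ∈ conditioning set.
  P8: blocked at fork node Z ∈ conditioning set.
{G, Z} contains no descendant of R and blocks every backdoor path.
Every element of {G, Z} is needed (dropping G leaves P3 open; dropping Z leaves P6 open), so no proper subset is valid.
Among all size-2 subsets of the eligible variables, only {G, Z} blocks every backdoor path, so it is the unique smallest valid adjustment set.

{G, Z}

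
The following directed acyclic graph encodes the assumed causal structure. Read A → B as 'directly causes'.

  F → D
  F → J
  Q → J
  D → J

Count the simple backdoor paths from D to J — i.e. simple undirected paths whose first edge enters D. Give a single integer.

1

A backdoor path from D to J is any simple undirected path whose first edge points into D (i.e. leaves D via a parent).
Parents of D: {F}.
Enumerating:
  P1: D <- F -> J
That exhausts the simple backdoor paths. Count: 1.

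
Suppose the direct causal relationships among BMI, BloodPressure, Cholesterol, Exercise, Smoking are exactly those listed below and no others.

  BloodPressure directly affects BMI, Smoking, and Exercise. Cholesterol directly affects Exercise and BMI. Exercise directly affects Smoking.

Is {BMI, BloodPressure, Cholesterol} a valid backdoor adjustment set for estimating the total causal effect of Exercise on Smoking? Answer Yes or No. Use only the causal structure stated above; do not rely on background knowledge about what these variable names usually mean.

Yes

Backdoor paths from Exercise to Smoking (paths whose first edge points into Exercise):
  P1: Exercise <- Cholesterol -> BMI <- BloodPressure -> Smoking
  P2: Exercise <- BloodPressure -> Smoking
Condition 1 (no descendant of Exercise in the set): holds — descendants of Exercise are {Smoking}; none are in {BMI, BloodPressure, Cholesterol}.
Condition 2 (every backdoor path blocked by {BMI, BloodPressure, Cholesterol}):
  P1: blocked at fork node Cholesterol ∈ conditioning set.
  P2: blocked at fork node BloodPressure ∈ conditioning set.
{BMI, BloodPressure, Cholesterol} satisfies the backdoor criterion.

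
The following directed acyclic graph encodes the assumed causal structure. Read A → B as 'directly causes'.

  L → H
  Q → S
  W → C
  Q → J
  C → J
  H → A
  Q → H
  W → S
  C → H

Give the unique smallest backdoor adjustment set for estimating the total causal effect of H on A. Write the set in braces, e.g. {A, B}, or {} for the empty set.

{}

Variables eligible for adjustment (non-descendants of H, excluding H and A): {C, J, L, Q, S, W}.
Backdoor paths from H to A:
  (none)
With no backdoor paths the empty set already satisfies the criterion, and it is trivially minimal.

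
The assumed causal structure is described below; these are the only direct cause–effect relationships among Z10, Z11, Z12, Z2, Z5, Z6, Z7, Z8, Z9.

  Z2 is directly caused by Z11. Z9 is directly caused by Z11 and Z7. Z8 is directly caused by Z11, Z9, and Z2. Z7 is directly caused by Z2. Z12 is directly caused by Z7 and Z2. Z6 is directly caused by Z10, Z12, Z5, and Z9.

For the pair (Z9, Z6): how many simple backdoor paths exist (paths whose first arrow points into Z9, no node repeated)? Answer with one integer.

A backdoor path from Z9 to Z6 is any simple undirected path whose first edge points into Z9 (i.e. leaves Z9 via a parent).
Parents of Z9: {Z11, Z7}.
Enumerating:
  P1: Z9 <- Z11 -> Z2 -> Z7 -> Z12 -> Z6
  P2: Z9 <- Z11 -> Z2 -> Z12 -> Z6
  P3: Z9 <- Z11 -> Z8 <- Z2 -> Z7 -> Z12 -> Z6
  P4: Z9 <- Z11 -> Z8 <- Z2 -> Z12 -> Z6
  P5: Z9 <- Z7 <- Z2 -> Z12 -> Z6
  P6: Z9 <- Z7 -> Z12 -> Z6
That exhausts the simple backdoor paths. Count: 6.

6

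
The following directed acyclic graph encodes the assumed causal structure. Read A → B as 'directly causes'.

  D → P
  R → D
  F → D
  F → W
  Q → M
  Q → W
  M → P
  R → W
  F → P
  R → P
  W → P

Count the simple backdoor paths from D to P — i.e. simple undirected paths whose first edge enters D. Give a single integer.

8

A backdoor path from D to P is any simple undirected path whose first edge points into D (i.e. leaves D via a parent).
Parents of D: {F, R}.
Enumerating:
  P1: D <- R -> W <- F -> P
  P2: D <- R -> W <- Q -> M -> P
  P3: D <- R -> W -> P
  P4: D <- R -> P
  P5: D <- F -> W <- R -> P
  P6: D <- F -> W <- Q -> M -> P
  P7: D <- F -> W -> P
  P8: D <- F -> P
That exhausts the simple backdoor paths. Count: 8.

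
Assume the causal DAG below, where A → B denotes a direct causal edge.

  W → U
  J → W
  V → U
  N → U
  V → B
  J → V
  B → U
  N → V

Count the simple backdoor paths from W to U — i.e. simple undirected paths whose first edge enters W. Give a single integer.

A backdoor path from W to U is any simple undirected path whose first edge points into W (i.e. leaves W via a parent).
Parents of W: {J}.
Enumerating:
  P1: W <- J -> V <- N -> U
  P2: W <- J -> V -> B -> U
  P3: W <- J -> V -> U
That exhausts the simple backdoor paths. Count: 3.

3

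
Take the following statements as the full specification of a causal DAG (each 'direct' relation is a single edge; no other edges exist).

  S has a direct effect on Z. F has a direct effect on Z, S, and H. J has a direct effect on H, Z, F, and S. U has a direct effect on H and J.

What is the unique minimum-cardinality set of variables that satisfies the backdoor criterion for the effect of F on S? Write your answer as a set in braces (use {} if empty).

Variables eligible for adjustment (non-descendants of F, excluding F and S): {J, U}.
Backdoor paths from F to S:
  P1: F <- J -> S
  P2: F <- J -> Z <- S
The empty set is not sufficient: P1 (F <- J -> S) has no collider blocking it and no conditioned non-collider, so it is open.
Try {J}:
  P1: blocked at fork node J ∈ conditioning set.
  P2: blocked at fork node J ∈ conditioning set.
{J} contains no descendant of F and blocks every backdoor path.
No other singleton works — e.g. {U} leaves P1 open — so {J} is the unique smallest valid adjustment set.

{J}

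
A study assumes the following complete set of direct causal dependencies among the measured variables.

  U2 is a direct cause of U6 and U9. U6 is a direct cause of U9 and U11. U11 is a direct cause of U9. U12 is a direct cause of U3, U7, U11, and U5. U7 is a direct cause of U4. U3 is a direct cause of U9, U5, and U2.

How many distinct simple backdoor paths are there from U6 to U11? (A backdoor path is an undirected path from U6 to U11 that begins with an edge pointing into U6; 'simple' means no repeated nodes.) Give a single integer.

6

A backdoor path from U6 to U11 is any simple undirected path whose first edge points into U6 (i.e. leaves U6 via a parent).
Parents of U6: {U2}.
Enumerating:
  P1: U6 <- U2 <- U3 <- U12 -> U11
  P2: U6 <- U2 <- U3 -> U5 <- U12 -> U11
  P3: U6 <- U2 <- U3 -> U9 <- U11
  P4: U6 <- U2 -> U9 <- U3 <- U12 -> U11
  P5: U6 <- U2 -> U9 <- U3 -> U5 <- U12 -> U11
  P6: U6 <- U2 -> U9 <- U11
That exhausts the simple backdoor paths. Count: 6.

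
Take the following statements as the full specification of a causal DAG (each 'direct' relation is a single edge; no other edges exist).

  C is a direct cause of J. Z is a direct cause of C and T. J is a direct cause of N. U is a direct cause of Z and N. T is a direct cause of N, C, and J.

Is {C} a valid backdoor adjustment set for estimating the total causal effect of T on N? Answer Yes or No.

Backdoor paths from T to N (paths whose first edge points into T):
  P1: T <- Z <- U -> N
  P2: T <- Z -> C -> J -> N
Condition 1 (no descendant of T in the set): FAILS — C is a descendant of T.
Condition 2 (every backdoor path blocked by {C}):
  P1: open — no interior node is in the conditioning set.
  P2: blocked at chain node C ∈ conditioning set.
{C} does not satisfy the backdoor criterion.

No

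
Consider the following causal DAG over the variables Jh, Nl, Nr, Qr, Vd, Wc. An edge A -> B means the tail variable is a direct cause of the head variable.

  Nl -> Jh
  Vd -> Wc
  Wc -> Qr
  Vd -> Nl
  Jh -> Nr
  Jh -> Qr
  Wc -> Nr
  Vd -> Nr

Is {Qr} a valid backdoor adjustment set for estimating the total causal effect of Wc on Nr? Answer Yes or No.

No

Backdoor paths from Wc to Nr (paths whose first edge points into Wc):
  P1: Wc <- Vd -> Nl -> Jh -> Nr
  P2: Wc <- Vd -> Nr
Condition 1 (no descendant of Wc in the set): FAILS — Qr is a descendant of Wc.
Condition 2 (every backdoor path blocked by {Qr}):
  P1: open — no interior node is in the conditioning set.
  P2: open — no interior node is in the conditioning set.
{Qr} does not satisfy the backdoor criterion.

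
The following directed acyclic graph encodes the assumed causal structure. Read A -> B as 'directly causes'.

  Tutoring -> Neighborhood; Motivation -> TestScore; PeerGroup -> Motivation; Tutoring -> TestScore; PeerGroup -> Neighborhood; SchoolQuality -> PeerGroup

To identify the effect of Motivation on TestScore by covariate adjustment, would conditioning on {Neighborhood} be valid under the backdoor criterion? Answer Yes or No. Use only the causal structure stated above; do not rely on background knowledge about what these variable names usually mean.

Backdoor paths from Motivation to TestScore (paths whose first edge points into Motivation):
  P1: Motivation <- PeerGroup -> Neighborhood <- Tutoring -> TestScore
Condition 1 (no descendant of Motivation in the set): holds — descendants of Motivation are {TestScore}; none are in {Neighborhood}.
Condition 2 (every backdoor path blocked by {Neighborhood}):
  P1: open — collider(s) Neighborhood are conditioned on (or have a conditioned descendant) and no non-collider on the path is in the set.
{Neighborhood} does not satisfy the backdoor criterion.

No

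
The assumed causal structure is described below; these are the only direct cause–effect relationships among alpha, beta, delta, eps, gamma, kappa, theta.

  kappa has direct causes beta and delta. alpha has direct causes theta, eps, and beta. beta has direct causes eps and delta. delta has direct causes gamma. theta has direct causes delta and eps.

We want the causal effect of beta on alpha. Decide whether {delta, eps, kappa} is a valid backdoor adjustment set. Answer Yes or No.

No

Backdoor paths from beta to alpha (paths whose first edge points into beta):
  P1: beta <- delta -> theta <- eps -> alpha
  P2: beta <- delta -> theta -> alpha
  P3: beta <- eps -> theta -> alpha
  P4: beta <- eps -> alpha
Condition 1 (no descendant of beta in the set): FAILS — kappa is a descendant of beta.
Condition 2 (every backdoor path blocked by {delta, eps, kappa}):
  P1: blocked at fork node delta ∈ conditioning set.
  P2: blocked at fork node delta ∈ conditioning set.
  P3: blocked at fork node eps ∈ conditioning set.
  P4: blocked at fork node eps ∈ conditioning set.
{delta, eps, kappa} does not satisfy the backdoor criterion.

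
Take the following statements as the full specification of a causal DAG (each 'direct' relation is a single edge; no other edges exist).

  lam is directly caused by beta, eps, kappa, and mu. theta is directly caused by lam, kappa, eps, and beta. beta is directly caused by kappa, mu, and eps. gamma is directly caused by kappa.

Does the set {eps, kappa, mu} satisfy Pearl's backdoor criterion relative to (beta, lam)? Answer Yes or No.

Yes

Backdoor paths from beta to lam (paths whose first edge points into beta):
  P1: beta <- mu -> lam
  P2: beta <- eps -> lam
  P3: beta <- eps -> theta <- kappa -> lam
  P4: beta <- eps -> theta <- lam
  P5: beta <- kappa -> lam
  P6: beta <- kappa -> theta <- eps -> lam
  P7: beta <- kappa -> theta <- lam
Condition 1 (no descendant of beta in the set): holds — descendants of beta are {lam, theta}; none are in {eps, kappa, mu}.
Condition 2 (every backdoor path blocked by {eps, kappa, mu}):
  P1: blocked at fork node mu ∈ conditioning set.
  P2: blocked at fork node eps ∈ conditioning set.
  P3: blocked at fork node eps ∈ conditioning set.
  P4: blocked at fork node eps ∈ conditioning set.
  P5: blocked at fork node kappa ∈ conditioning set.
  P6: blocked at fork node kappa ∈ conditioning set.
  P7: blocked at fork node kappa ∈ conditioning set.
{eps, kappa, mu} satisfies the backdoor criterion.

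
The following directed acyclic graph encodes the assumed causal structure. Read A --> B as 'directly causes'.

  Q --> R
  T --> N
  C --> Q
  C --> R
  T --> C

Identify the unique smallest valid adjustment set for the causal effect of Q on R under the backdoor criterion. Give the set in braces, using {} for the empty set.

{C}

Variables eligible for adjustment (non-descendants of Q, excluding Q and R): {C, N, T}.
Backdoor paths from Q to R:
  P1: Q <- C -> R
The empty set is not sufficient: P1 (Q <- C -> R) has no collider blocking it and no conditioned non-collider, so it is open.
Try {C}:
  P1: blocked at fork node C ∈ conditioning set.
{C} contains no descendant of Q and blocks every backdoor path.
No other singleton works — e.g. {T} leaves P1 open — so {C} is the unique smallest valid adjustment set.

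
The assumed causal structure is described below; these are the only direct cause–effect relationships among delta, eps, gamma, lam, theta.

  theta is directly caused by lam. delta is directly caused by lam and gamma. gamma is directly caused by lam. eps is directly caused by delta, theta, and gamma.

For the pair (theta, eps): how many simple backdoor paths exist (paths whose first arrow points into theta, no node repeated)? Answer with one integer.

4

A backdoor path from theta to eps is any simple undirected path whose first edge points into theta (i.e. leaves theta via a parent).
Parents of theta: {lam}.
Enumerating:
  P1: theta <- lam -> gamma -> delta -> eps
  P2: theta <- lam -> gamma -> eps
  P3: theta <- lam -> delta <- gamma -> eps
  P4: theta <- lam -> delta -> eps
That exhausts the simple backdoor paths. Count: 4.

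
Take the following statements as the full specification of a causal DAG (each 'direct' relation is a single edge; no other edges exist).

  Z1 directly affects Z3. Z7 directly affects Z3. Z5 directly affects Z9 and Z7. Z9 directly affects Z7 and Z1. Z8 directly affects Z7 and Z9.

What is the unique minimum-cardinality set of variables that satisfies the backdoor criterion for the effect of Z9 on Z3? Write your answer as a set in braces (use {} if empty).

{Z5, Z8}

Variables eligible for adjustment (non-descendants of Z9, excluding Z9 and Z3): {Z5, Z8}.
Backdoor paths from Z9 to Z3:
  P1: Z9 <- Z5 -> Z7 -> Z3
  P2: Z9 <- Z8 -> Z7 -> Z3
The empty set is not sufficient: P1 (Z9 <- Z5 -> Z7 -> Z3) has no collider blocking it and no conditioned non-collider, so it is open.
Try {Z5, Z8}:
  P1: blocked at fork node Z5 ∈ conditioning set.
  P2: blocked at fork node Z8 ∈ conditioning set.
{Z5, Z8} contains no descendant of Z9 and blocks every backdoor path.
Every element of {Z5, Z8} is needed (dropping Z5 leaves P1 open; dropping Z8 leaves P2 open), so no proper subset is valid.
Among all size-2 subsets of the eligible variables, only {Z5, Z8} blocks every backdoor path, so it is the unique smallest valid adjustment set.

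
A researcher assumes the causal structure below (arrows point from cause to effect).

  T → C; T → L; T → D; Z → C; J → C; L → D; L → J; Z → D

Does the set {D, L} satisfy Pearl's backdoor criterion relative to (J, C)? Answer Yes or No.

Backdoor paths from J to C (paths whose first edge points into J):
  P1: J <- L <- T -> C
  P2: J <- L <- T -> D <- Z -> C
  P3: J <- L -> D <- Z -> C
  P4: J <- L -> D <- T -> C
Condition 1 (no descendant of J in the set): holds — descendants of J are {C}; none are in {D, L}.
Condition 2 (every backdoor path blocked by {D, L}):
  P1: blocked at chain node L ∈ conditioning set.
  P2: blocked at chain node L ∈ conditioning set.
  P3: blocked at fork node L ∈ conditioning set.
  P4: blocked at fork node L ∈ conditioning set.
{D, L} satisfies the backdoor criterion.

Yes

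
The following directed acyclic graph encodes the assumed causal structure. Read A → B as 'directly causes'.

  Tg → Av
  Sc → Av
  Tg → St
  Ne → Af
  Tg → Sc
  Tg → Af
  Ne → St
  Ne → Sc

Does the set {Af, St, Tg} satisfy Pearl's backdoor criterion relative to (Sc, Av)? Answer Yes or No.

Backdoor paths from Sc to Av (paths whose first edge points into Sc):
  P1: Sc <- Tg -> Av
  P2: Sc <- Ne -> Af <- Tg -> Av
  P3: Sc <- Ne -> St <- Tg -> Av
Condition 1 (no descendant of Sc in the set): holds — descendants of Sc are {Av}; none are in {Af, St, Tg}.
Condition 2 (every backdoor path blocked by {Af, St, Tg}):
  P1: blocked at fork node Tg ∈ conditioning set.
  P2: blocked at fork node Tg ∈ conditioning set.
  P3: blocked at fork node Tg ∈ conditioning set.
{Af, St, Tg} satisfies the backdoor criterion.

Yes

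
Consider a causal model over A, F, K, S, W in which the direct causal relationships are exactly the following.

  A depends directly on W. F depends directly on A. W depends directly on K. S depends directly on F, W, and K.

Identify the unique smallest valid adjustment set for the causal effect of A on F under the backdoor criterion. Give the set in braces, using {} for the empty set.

Variables eligible for adjustment (non-descendants of A, excluding A and F): {K, W}.
Backdoor paths from A to F:
  P1: A <- W <- K -> S <- F
  P2: A <- W -> S <- F
Each backdoor path contains an unconditioned collider, so every path is already blocked with the empty conditioning set:
  P1: blocked at collider S (neither it nor any descendant is in the conditioning set).
  P2: blocked at collider S (neither it nor any descendant is in the conditioning set).
The empty set is therefore the unique smallest valid set.

{}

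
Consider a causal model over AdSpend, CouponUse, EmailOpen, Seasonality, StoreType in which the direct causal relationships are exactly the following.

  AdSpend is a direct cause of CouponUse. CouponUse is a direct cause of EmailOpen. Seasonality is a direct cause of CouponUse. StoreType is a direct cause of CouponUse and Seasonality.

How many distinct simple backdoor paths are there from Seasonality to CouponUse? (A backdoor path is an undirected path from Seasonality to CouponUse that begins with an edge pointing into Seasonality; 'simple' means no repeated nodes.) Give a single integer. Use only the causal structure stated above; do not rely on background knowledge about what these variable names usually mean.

1

A backdoor path from Seasonality to CouponUse is any simple undirected path whose first edge points into Seasonality (i.e. leaves Seasonality via a parent).
Parents of Seasonality: {StoreType}.
Enumerating:
  P1: Seasonality <- StoreType -> CouponUse
That exhausts the simple backdoor paths. Count: 1.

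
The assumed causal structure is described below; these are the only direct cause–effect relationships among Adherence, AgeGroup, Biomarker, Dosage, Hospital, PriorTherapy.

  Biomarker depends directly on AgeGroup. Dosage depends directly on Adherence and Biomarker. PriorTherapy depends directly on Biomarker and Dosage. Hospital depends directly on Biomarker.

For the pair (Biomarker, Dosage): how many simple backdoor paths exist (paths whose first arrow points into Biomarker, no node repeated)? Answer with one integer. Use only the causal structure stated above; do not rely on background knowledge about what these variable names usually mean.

0

A backdoor path from Biomarker to Dosage is any simple undirected path whose first edge points into Biomarker (i.e. leaves Biomarker via a parent).
Parents of Biomarker: {AgeGroup}.
No simple path from any parent of Biomarker reaches Dosage without revisiting Biomarker, so there are no backdoor paths.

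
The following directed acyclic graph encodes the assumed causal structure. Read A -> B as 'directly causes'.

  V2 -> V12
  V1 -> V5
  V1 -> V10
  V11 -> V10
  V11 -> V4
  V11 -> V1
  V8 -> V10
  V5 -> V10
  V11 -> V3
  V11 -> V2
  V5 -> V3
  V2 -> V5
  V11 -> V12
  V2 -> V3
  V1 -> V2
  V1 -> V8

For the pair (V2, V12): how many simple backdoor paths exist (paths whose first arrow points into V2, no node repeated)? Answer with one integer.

8

A backdoor path from V2 to V12 is any simple undirected path whose first edge points into V2 (i.e. leaves V2 via a parent).
Parents of V2: {V1, V11}.
Enumerating:
  P1: V2 <- V11 -> V12
  P2: V2 <- V1 <- V11 -> V12
  P3: V2 <- V1 -> V8 -> V10 <- V11 -> V12
  P4: V2 <- V1 -> V8 -> V10 <- V5 -> V3 <- V11 -> V12
  P5: V2 <- V1 -> V5 -> V10 <- V11 -> V12
  P6: V2 <- V1 -> V5 -> V3 <- V11 -> V12
  P7: V2 <- V1 -> V10 <- V11 -> V12
  P8: V2 <- V1 -> V10 <- V5 -> V3 <- V11 -> V12
That exhausts the simple backdoor paths. Count: 8.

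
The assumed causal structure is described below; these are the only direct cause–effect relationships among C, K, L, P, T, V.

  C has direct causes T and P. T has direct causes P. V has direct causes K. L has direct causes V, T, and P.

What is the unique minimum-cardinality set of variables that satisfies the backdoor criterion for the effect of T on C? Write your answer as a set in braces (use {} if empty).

Variables eligible for adjustment (non-descendants of T, excluding T and C): {K, P, V}.
Backdoor paths from T to C:
  P1: T <- P -> C
The empty set is not sufficient: P1 (T <- P -> C) has no collider blocking it and no conditioned non-collider, so it is open.
Try {P}:
  P1: blocked at fork node P ∈ conditioning set.
{P} contains no descendant of T and blocks every backdoor path.
No other singleton works — e.g. {K} leaves P1 open — so {P} is the unique smallest valid adjustment set.

{P}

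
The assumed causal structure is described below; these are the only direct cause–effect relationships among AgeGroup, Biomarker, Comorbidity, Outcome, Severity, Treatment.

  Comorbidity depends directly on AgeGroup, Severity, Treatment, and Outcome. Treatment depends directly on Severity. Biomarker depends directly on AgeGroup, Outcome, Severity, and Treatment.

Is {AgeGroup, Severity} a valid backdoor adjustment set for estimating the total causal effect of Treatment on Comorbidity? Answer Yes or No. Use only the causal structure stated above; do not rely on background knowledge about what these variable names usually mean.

Yes

Backdoor paths from Treatment to Comorbidity (paths whose first edge points into Treatment):
  P1: Treatment <- Severity -> Comorbidity
  P2: Treatment <- Severity -> Biomarker <- Outcome -> Comorbidity
  P3: Treatment <- Severity -> Biomarker <- AgeGroup -> Comorbidity
Condition 1 (no descendant of Treatment in the set): holds — descendants of Treatment are {Biomarker, Comorbidity}; none are in {AgeGroup, Severity}.
Condition 2 (every backdoor path blocked by {AgeGroup, Severity}):
  P1: blocked at fork node Severity ∈ conditioning set.
  P2: blocked at fork node Severity ∈ conditioning set.
  P3: blocked at fork node Severity ∈ conditioning set.
{AgeGroup, Severity} satisfies the backdoor criterion.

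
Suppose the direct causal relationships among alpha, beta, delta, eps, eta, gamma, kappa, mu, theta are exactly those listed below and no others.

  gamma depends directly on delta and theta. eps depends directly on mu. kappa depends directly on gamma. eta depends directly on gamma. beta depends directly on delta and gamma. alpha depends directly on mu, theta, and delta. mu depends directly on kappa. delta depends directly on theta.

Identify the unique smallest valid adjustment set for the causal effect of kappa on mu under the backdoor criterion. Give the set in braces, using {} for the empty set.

{}

Variables eligible for adjustment (non-descendants of kappa, excluding kappa and mu): {beta, delta, eta, gamma, theta}.
Backdoor paths from kappa to mu:
  P1: kappa <- gamma <- theta -> delta -> alpha <- mu
  P2: kappa <- gamma <- theta -> alpha <- mu
  P3: kappa <- gamma <- delta <- theta -> alpha <- mu
  P4: kappa <- gamma <- delta -> alpha <- mu
  P5: kappa <- gamma -> beta <- delta <- theta -> alpha <- mu
  P6: kappa <- gamma -> beta <- delta -> alpha <- mu
Each backdoor path contains an unconditioned collider, so every path is already blocked with the empty conditioning set:
  P1: blocked at collider alpha (neither it nor any descendant is in the conditioning set).
  P2: blocked at collider alpha (neither it nor any descendant is in the conditioning set).
  P3: blocked at collider alpha (neither it nor any descendant is in the conditioning set).
  P4: blocked at collider alpha (neither it nor any descendant is in the conditioning set).
  P5: blocked at collider beta (neither it nor any descendant is in the conditioning set).
  P6: blocked at collider beta (neither it nor any descendant is in the conditioning set).
The empty set is therefore the unique smallest valid set.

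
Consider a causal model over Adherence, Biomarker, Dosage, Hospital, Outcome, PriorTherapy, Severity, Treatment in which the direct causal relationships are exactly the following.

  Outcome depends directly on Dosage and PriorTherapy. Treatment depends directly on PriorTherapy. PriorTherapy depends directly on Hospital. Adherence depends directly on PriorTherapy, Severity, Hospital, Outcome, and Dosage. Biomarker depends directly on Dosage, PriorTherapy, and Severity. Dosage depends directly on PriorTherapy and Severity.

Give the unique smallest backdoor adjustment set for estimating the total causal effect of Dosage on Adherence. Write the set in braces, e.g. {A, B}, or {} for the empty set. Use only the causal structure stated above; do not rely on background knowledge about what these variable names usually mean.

Variables eligible for adjustment (non-descendants of Dosage, excluding Dosage and Adherence): {Hospital, PriorTherapy, Severity, Treatment}.
Backdoor paths from Dosage to Adherence:
  P1: Dosage <- Severity -> Biomarker <- PriorTherapy <- Hospital -> Adherence
  P2: Dosage <- Severity -> Biomarker <- PriorTherapy -> Outcome -> Adherence
  P3: Dosage <- Severity -> Biomarker <- PriorTherapy -> Adherence
  P4: Dosage <- Severity -> Adherence
  P5: Dosage <- PriorTherapy <- Hospital -> Adherence
  P6: Dosage <- PriorTherapy -> Outcome -> Adherence
  P7: Dosage <- PriorTherapy -> Biomarker <- Severity -> Adherence
  P8: Dosage <- PriorTherapy -> Adherence
The empty set is not sufficient: P4 (Dosage <- Severity -> Adherence) has no collider blocking it and no conditioned non-collider, so it is open.
Try {PriorTherapy, Severity}:
  P1: blocked at fork node Severity ∈ conditioning set.
  P2: blocked at fork node Severity ∈ conditioning set.
  P3: blocked at fork node Severity ∈ conditioning set.
  P4: blocked at fork node Severity ∈ conditioning set.
  P5: blocked at chain node PriorTherapy ∈ conditioning set.
  P6: blocked at fork node PriorTherapy ∈ conditioning set.
  P7: blocked at fork node PriorTherapy ∈ conditioning set.
  P8: blocked at fork node PriorTherapy ∈ conditioning set.
{PriorTherapy, Severity} contains no descendant of Dosage and blocks every backdoor path.
Every element of {PriorTherapy, Severity} is needed (dropping PriorTherapy leaves P5 open; dropping Severity leaves P4 open), so no proper subset is valid.
Among all size-2 subsets of the eligible variables, only {PriorTherapy, Severity} blocks every backdoor path, so it is the unique smallest valid adjustment set.

{PriorTherapy, Severity}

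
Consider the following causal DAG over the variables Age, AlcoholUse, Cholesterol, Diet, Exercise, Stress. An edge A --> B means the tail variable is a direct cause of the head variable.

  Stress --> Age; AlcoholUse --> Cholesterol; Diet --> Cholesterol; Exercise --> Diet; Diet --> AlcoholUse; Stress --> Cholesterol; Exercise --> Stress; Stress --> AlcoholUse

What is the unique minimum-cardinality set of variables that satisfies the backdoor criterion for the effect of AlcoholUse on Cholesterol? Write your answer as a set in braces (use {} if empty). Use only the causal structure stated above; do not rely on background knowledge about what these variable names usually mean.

Variables eligible for adjustment (non-descendants of AlcoholUse, excluding AlcoholUse and Cholesterol): {Age, Diet, Exercise, Stress}.
Backdoor paths from AlcoholUse to Cholesterol:
  P1: AlcoholUse <- Stress <- Exercise -> Diet -> Cholesterol
  P2: AlcoholUse <- Stress -> Cholesterol
  P3: AlcoholUse <- Diet <- Exercise -> Stress -> Cholesterol
  P4: AlcoholUse <- Diet -> Cholesterol
The empty set is not sufficient: P1 (AlcoholUse <- Stress <- Exercise -> Diet -> Cholesterol) has no collider blocking it and no conditioned non-collider, so it is open.
Try {Diet, Stress}:
  P1: blocked at chain node Stress ∈ conditioning set.
  P2: blocked at fork node Stress ∈ conditioning set.
  P3: blocked at chain node Diet ∈ conditioning set.
  P4: blocked at fork node Diet ∈ conditioning set.
{Diet, Stress} contains no descendant of AlcoholUse and blocks every backdoor path.
Every element of {Diet, Stress} is needed (dropping Diet leaves P4 open; dropping Stress leaves P2 open), so no proper subset is valid.
Among all size-2 subsets of the eligible variables, only {Diet, Stress} blocks every backdoor path, so it is the unique smallest valid adjustment set.

{Diet, Stress}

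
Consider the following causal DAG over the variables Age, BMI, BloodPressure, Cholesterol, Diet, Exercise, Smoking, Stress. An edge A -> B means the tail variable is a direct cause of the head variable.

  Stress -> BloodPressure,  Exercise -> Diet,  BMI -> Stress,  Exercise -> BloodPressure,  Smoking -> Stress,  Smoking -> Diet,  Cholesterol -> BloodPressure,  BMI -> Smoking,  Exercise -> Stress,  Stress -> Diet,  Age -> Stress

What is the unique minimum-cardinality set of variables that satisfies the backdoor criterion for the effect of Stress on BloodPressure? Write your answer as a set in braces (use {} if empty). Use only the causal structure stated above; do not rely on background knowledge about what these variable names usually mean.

Variables eligible for adjustment (non-descendants of Stress, excluding Stress and BloodPressure): {Age, BMI, Cholesterol, Exercise, Smoking}.
Backdoor paths from Stress to BloodPressure:
  P1: Stress <- BMI -> Smoking -> Diet <- Exercise -> BloodPressure
  P2: Stress <- Exercise -> BloodPressure
  P3: Stress <- Smoking -> Diet <- Exercise -> BloodPressure
The empty set is not sufficient: P2 (Stress <- Exercise -> BloodPressure) has no collider blocking it and no conditioned non-collider, so it is open.
Try {Exercise}:
  P1: blocked at collider Diet (neither it nor any descendant is in the conditioning set).
  P2: blocked at fork node Exercise ∈ conditioning set.
  P3: blocked at collider Diet (neither it nor any descendant is in the conditioning set).
{Exercise} contains no descendant of Stress and blocks every backdoor path.
No other singleton works — e.g. {Age} leaves P2 open — so {Exercise} is the unique smallest valid adjustment set.

{Exercise}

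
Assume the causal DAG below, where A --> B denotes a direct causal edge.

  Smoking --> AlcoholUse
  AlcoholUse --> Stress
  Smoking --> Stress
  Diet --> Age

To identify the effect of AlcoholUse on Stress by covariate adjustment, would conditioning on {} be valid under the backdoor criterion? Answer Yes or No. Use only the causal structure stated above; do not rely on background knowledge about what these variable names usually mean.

No

Backdoor paths from AlcoholUse to Stress (paths whose first edge points into AlcoholUse):
  P1: AlcoholUse <- Smoking -> Stress
Condition 1 (no descendant of AlcoholUse in the set): holds — descendants of AlcoholUse are {Stress}; none are in {}.
Condition 2 (every backdoor path blocked by {}):
  P1: open — no interior node is in the conditioning set.
{} does not satisfy the backdoor criterion.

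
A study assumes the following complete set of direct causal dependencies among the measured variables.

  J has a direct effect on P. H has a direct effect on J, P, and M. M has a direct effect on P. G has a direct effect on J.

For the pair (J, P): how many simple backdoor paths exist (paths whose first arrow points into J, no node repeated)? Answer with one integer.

2

A backdoor path from J to P is any simple undirected path whose first edge points into J (i.e. leaves J via a parent).
Parents of J: {G, H}.
Enumerating:
  P1: J <- H -> M -> P
  P2: J <- H -> P
That exhausts the simple backdoor paths. Count: 2.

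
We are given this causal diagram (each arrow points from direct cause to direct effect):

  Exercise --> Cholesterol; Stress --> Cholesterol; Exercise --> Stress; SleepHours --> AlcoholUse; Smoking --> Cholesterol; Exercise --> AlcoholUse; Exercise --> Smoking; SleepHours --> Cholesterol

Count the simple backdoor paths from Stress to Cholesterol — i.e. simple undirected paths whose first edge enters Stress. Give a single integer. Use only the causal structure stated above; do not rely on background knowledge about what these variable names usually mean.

3

A backdoor path from Stress to Cholesterol is any simple undirected path whose first edge points into Stress (i.e. leaves Stress via a parent).
Parents of Stress: {Exercise}.
Enumerating:
  P1: Stress <- Exercise -> Smoking -> Cholesterol
  P2: Stress <- Exercise -> AlcoholUse <- SleepHours -> Cholesterol
  P3: Stress <- Exercise -> Cholesterol
That exhausts the simple backdoor paths. Count: 3.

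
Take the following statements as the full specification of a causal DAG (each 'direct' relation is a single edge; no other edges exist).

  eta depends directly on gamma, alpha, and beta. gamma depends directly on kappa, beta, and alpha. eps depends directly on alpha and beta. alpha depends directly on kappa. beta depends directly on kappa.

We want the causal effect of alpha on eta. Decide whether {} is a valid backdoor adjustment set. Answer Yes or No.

Backdoor paths from alpha to eta (paths whose first edge points into alpha):
  P1: alpha <- kappa -> beta -> gamma -> eta
  P2: alpha <- kappa -> beta -> eta
  P3: alpha <- kappa -> gamma <- beta -> eta
  P4: alpha <- kappa -> gamma -> eta
Condition 1 (no descendant of alpha in the set): holds — descendants of alpha are {eps, eta, gamma}; none are in {}.
Condition 2 (every backdoor path blocked by {}):
  P1: open — no interior node is in the conditioning set.
  P2: open — no interior node is in the conditioning set.
  P3: blocked at collider gamma (neither it nor any descendant is in the conditioning set).
  P4: open — no interior node is in the conditioning set.
{} does not satisfy the backdoor criterion.

No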